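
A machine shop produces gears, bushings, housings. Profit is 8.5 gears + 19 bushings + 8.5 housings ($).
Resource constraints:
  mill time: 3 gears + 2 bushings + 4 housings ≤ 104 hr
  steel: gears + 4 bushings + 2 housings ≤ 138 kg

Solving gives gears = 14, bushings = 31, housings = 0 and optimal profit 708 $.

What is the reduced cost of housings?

Both mill time and steel are binding at x*.
Dual feasibility on the basic columns requires 3·y_mill time + 1·y_steel = 8.5, 2·y_mill time + 4·y_steel = 19.
→ y_mill time = 1.5 and y_steel = 4.
Reduced cost of housings: c₃ − yᵀa₃ = 8.5 − (1.5·4 + 4·2) = 8.5 − 14 = -5.5.

-5.5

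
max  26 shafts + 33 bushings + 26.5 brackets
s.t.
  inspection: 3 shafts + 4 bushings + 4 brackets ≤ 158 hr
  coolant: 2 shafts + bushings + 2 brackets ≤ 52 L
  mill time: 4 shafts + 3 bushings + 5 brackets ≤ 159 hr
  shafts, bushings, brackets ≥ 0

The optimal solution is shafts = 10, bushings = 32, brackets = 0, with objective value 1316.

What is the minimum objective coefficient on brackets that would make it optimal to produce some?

34

At the optimum: inspection uses 158 of 158 (binding); coolant uses 52 of 52 (binding); mill time uses 136 of 159 (slack = 23).
Slack constraints have shadow price 0 (complementary slackness).
From A_Bᵀ y = c: 3·y_inspection + 2·y_coolant = 26; 4·y_inspection + 1·y_coolant = 33.
→ y_inspection = 8 and y_coolant = 1.
brackets enters the basis when its profit ≥ yᵀa₃ = 8·4 + 1·2 = 34.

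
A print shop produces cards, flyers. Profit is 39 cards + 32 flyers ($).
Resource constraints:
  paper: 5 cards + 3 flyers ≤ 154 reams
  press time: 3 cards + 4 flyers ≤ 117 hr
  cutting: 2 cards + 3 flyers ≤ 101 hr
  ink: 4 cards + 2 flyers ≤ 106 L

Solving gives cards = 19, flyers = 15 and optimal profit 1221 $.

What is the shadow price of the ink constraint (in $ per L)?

Check each constraint at x*: paper 140/154 (slack 14); press time 117/117 (tight); cutting 83/101 (slack 18); ink 106/106 (tight).
Slack constraints have shadow price 0 (complementary slackness).
Dual feasibility on the basic columns requires 3·y_press time + 4·y_ink = 39, 4·y_press time + 2·y_ink = 32.
This yields shadow prices y_press time = 5, y_ink = 6.
Shadow price of ink = 6.

6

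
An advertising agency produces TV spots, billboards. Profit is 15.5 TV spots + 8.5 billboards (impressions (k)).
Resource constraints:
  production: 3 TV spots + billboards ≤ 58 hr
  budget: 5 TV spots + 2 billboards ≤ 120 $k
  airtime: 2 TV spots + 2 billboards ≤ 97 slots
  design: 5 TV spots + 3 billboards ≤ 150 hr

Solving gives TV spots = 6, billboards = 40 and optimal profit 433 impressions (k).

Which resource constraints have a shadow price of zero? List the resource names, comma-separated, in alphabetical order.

airtime, budget

production: 58/58 (binding)
budget: 110/120 (slack 10)
airtime: 92/97 (slack 5)
design: 150/150 (binding)
By complementary slackness, a constraint with positive slack has shadow price 0 → airtime, budget.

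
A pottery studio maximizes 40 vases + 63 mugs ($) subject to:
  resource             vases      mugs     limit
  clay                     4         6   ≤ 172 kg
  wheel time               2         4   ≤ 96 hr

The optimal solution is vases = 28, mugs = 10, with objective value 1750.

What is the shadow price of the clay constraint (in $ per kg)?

Check each constraint at x*: clay 172/172 (tight); wheel time 96/96 (tight).
From A_Bᵀ y = c: 4·y_clay + 2·y_wheel time = 40; 6·y_clay + 4·y_wheel time = 63.
→ y_clay = 8.5 and y_wheel time = 3.
Shadow price of clay = 8.5.

8.5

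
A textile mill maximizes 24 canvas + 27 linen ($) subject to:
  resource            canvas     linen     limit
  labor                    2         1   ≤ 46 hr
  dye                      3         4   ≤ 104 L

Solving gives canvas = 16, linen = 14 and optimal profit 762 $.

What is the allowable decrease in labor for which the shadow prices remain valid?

Binding constraints: labor, dye. The basis is B = [[2,1],[3,4]] with det 5.
Per unit decrease in labor, x* moves by d = (-0.8, 0.6).
The basis stays optimal until canvas reaches 0; allowable decrease = 20 hr.

20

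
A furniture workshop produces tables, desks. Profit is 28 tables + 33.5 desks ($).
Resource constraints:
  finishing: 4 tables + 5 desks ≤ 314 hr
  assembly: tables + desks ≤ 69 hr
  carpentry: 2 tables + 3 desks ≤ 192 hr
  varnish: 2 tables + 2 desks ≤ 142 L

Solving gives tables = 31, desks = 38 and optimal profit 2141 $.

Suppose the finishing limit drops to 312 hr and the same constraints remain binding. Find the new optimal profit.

2130

At the optimum: finishing uses 314 of 314 (binding); assembly uses 69 of 69 (binding); carpentry uses 176 of 192 (slack = 16); varnish uses 138 of 142 (slack = 4).
Since carpentry, varnish are not tight, their duals are 0.
The binding rows give the dual system: 4·y_finishing + 1·y_assembly = 28 and 5·y_finishing + 1·y_assembly = 33.5.
Solving: y_finishing = 5.5, y_assembly = 6.
Δz = y_finishing·Δb = 5.5 × (-2) = -11, so new z* = 2141 − 11 = 2130.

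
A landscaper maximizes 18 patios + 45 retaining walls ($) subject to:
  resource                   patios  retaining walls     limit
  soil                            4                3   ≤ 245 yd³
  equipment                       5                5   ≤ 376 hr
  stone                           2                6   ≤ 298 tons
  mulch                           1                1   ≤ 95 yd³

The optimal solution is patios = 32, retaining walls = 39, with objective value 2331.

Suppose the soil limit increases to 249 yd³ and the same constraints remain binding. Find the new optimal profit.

Binding: soil and stone. Non-binding: equipment (21 unused), mulch (24 unused).
By complementary slackness, y = 0 for the non-binding constraints.
The binding rows give the dual system: 4·y_soil + 2·y_stone = 18 and 3·y_soil + 6·y_stone = 45.
This yields shadow prices y_soil = 1, y_stone = 7.
Δz = y_soil·Δb = 1 × (4) = 4, so new z* = 2331 + 4 = 2335.

2335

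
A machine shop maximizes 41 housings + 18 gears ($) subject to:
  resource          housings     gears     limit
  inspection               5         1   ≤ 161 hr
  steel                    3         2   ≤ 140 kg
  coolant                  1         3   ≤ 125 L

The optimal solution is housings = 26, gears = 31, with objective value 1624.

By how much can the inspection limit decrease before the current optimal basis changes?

Binding constraints: inspection, steel. The basis is B = [[5,1],[3,2]] with det 7.
Per unit decrease in inspection, x* moves by d = (-0.2857, 0.4286).
The basis stays optimal until coolant becomes binding; allowable decrease = 6 hr.

6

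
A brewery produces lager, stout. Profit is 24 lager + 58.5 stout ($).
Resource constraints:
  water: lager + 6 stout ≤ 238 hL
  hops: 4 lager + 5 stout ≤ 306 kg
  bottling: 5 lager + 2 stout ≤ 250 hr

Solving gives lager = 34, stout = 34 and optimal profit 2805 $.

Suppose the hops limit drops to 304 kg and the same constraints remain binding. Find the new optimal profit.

Check each constraint at x*: water 238/238 (tight); hops 306/306 (tight); bottling 238/250 (slack 12).
Slack constraints have shadow price 0 (complementary slackness).
Dual feasibility on the basic columns requires 1·y_water + 4·y_hops = 24, 6·y_water + 5·y_hops = 58.5.
Solving: y_water = 6, y_hops = 4.5.
Δz = y_hops·Δb = 4.5 × (-2) = -9, so new z* = 2805 − 9 = 2796.

2796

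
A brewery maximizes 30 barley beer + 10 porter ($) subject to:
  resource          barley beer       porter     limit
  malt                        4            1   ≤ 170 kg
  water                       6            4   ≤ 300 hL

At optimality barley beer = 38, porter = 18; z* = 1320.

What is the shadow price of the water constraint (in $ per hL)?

Both malt and water are binding at x*.
Dual feasibility on the basic columns requires 4·y_malt + 6·y_water = 30, 1·y_malt + 4·y_water = 10.
This yields shadow prices y_malt = 6, y_water = 1.
Shadow price of water = 1.

1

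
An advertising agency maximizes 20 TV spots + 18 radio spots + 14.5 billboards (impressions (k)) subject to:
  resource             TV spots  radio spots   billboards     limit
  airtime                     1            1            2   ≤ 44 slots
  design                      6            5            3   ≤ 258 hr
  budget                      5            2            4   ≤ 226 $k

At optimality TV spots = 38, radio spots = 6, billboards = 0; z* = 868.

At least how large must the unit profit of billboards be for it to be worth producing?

Binding: airtime and design. Non-binding: budget (24 unused).
Slack constraints have shadow price 0 (complementary slackness).
Dual feasibility on the basic columns requires 1·y_airtime + 6·y_design = 20, 1·y_airtime + 5·y_design = 18.
→ y_airtime = 8 and y_design = 2.
billboards enters the basis when its profit ≥ yᵀa₃ = 8·2 + 2·3 = 22.

22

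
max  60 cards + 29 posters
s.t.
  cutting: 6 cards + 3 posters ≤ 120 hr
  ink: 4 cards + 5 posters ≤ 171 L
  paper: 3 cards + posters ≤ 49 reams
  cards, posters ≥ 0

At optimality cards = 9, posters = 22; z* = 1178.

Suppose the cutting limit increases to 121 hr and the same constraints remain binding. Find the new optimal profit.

1187

At the optimum: cutting uses 120 of 120 (binding); ink uses 146 of 171 (slack = 25); paper uses 49 of 49 (binding).
By complementary slackness, y = 0 for the non-binding constraint.
The binding rows give the dual system: 6·y_cutting + 3·y_paper = 60 and 3·y_cutting + 1·y_paper = 29.
→ y_cutting = 9 and y_paper = 2.
Δz = y_cutting·Δb = 9 × (1) = 9, so new z* = 1178 + 9 = 1187.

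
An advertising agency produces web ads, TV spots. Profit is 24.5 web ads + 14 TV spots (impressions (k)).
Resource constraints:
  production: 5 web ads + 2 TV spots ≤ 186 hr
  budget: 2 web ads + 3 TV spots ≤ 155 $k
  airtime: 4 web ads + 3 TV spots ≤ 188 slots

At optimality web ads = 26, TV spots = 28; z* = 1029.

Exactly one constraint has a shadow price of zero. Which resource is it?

budget

production: 186/186 (binding)
budget: 136/155 (slack 19)
airtime: 188/188 (binding)
By complementary slackness, a constraint with positive slack has shadow price 0 → budget.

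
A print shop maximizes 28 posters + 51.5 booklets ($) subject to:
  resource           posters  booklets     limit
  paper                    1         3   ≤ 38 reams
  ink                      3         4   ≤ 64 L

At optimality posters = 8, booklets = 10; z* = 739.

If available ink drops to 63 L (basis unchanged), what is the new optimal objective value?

Both paper and ink are binding at x*.
Dual feasibility on the basic columns requires 1·y_paper + 3·y_ink = 28, 3·y_paper + 4·y_ink = 51.5.
Solving: y_paper = 8.5, y_ink = 6.5.
Δz = y_ink·Δb = 6.5 × (-1) = -6.5, so new z* = 739 − 6.5 = 732.5.

732.5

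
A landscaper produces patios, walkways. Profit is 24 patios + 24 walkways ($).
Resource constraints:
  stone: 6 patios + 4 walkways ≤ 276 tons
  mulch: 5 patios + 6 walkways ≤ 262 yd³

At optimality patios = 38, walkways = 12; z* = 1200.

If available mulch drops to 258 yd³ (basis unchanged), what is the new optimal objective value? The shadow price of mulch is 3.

Δb = -4, so new z* = 1200 + (3)·(-4) = 1200 − 12 = 1188.

1188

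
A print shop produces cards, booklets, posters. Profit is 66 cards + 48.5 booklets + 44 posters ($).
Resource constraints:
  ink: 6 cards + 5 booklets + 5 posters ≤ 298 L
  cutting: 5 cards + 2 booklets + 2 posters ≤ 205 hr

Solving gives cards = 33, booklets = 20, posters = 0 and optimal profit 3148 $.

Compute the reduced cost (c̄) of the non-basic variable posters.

-4.5

Both ink and cutting are binding at x*.
From A_Bᵀ y = c: 6·y_ink + 5·y_cutting = 66; 5·y_ink + 2·y_cutting = 48.5.
This yields shadow prices y_ink = 8.5, y_cutting = 3.
Reduced cost of posters: c₃ − yᵀa₃ = 44 − (8.5·5 + 3·2) = 44 − 48.5 = -4.5.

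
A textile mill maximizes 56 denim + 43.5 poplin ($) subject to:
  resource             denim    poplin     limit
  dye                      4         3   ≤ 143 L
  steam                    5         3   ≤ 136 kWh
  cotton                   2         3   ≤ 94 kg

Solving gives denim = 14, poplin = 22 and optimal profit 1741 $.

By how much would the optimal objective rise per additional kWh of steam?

9

At the optimum: dye uses 122 of 143 (slack = 21); steam uses 136 of 136 (binding); cotton uses 94 of 94 (binding).
By complementary slackness, y = 0 for the non-binding constraint.
From A_Bᵀ y = c: 5·y_steam + 2·y_cotton = 56; 3·y_steam + 3·y_cotton = 43.5.
→ y_steam = 9 and y_cotton = 5.5.
Shadow price of steam = 9.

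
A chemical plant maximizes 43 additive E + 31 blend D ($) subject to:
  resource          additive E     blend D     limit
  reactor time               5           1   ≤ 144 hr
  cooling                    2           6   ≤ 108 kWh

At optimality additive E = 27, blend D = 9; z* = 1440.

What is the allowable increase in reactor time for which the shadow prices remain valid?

126

Binding constraints: reactor time, cooling. The basis is B = [[5,1],[2,6]] with det 28.
Per unit increase in reactor time, x* moves by d = (0.2143, -0.0714).
The basis stays optimal until blend D reaches 0; allowable increase = 126 hr.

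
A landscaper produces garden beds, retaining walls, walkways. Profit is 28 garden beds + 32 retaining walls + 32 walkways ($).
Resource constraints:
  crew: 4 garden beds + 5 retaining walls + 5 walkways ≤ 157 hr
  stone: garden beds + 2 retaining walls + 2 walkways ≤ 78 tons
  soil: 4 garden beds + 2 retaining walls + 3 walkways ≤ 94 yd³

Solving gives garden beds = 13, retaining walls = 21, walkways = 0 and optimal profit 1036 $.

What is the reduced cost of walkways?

-1

Binding: crew and soil. Non-binding: stone (23 unused).
Slack constraints have shadow price 0 (complementary slackness).
Dual feasibility on the basic columns requires 4·y_crew + 4·y_soil = 28, 5·y_crew + 2·y_soil = 32.
→ y_crew = 6 and y_soil = 1.
Reduced cost of walkways: c₃ − yᵀa₃ = 32 − (6·5 + 1·3) = 32 − 33 = -1.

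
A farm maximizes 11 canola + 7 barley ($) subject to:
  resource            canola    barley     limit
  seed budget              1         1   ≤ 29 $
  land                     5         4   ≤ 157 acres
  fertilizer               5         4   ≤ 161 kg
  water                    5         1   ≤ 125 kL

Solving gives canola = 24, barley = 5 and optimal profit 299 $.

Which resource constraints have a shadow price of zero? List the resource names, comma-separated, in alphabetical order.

fertilizer, land

seed budget: 29/29 (binding)
land: 140/157 (slack 17)
fertilizer: 140/161 (slack 21)
water: 125/125 (binding)
By complementary slackness, a constraint with positive slack has shadow price 0 → fertilizer, land.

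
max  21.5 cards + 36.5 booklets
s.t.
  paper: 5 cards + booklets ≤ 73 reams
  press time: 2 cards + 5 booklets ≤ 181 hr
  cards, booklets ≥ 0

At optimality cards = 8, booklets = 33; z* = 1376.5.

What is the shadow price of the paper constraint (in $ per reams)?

At the optimum: paper uses 73 of 73 (binding); press time uses 181 of 181 (binding).
The binding rows give the dual system: 5·y_paper + 2·y_press time = 21.5 and 1·y_paper + 5·y_press time = 36.5.
Solving: y_paper = 1.5, y_press time = 7.
Shadow price of paper = 1.5.

1.5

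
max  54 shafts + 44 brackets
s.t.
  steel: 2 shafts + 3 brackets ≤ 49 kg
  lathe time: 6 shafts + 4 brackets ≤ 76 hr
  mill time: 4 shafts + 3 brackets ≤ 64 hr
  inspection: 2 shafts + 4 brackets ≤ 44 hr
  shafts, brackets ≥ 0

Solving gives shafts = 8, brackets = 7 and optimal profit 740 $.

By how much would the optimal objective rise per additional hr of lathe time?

At the optimum: steel uses 37 of 49 (slack = 12); lathe time uses 76 of 76 (binding); mill time uses 53 of 64 (slack = 11); inspection uses 44 of 44 (binding).
By complementary slackness, y = 0 for the non-binding constraints.
The binding rows give the dual system: 6·y_lathe time + 2·y_inspection = 54 and 4·y_lathe time + 4·y_inspection = 44.
→ y_lathe time = 8 and y_inspection = 3.
Shadow price of lathe time = 8.

8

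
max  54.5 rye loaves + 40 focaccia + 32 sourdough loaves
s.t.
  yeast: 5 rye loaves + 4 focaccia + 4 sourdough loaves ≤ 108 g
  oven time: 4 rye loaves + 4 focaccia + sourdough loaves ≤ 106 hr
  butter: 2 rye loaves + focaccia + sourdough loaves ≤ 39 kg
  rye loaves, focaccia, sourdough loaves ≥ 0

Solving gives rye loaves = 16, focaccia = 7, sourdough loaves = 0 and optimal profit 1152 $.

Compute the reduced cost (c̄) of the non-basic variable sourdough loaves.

At the optimum: yeast uses 108 of 108 (binding); oven time uses 92 of 106 (slack = 14); butter uses 39 of 39 (binding).
Slack constraints have shadow price 0 (complementary slackness).
Dual feasibility on the basic columns requires 5·y_yeast + 2·y_butter = 54.5, 4·y_yeast + 1·y_butter = 40.
Solving: y_yeast = 8.5, y_butter = 6.
Reduced cost of sourdough loaves: c₃ − yᵀa₃ = 32 − (8.5·4 + 6·1) = 32 − 40 = -8.

-8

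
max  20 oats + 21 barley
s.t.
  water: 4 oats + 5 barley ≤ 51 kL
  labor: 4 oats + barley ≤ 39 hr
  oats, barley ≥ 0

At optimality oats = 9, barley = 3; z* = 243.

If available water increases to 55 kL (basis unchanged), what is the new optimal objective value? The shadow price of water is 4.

Δb = 4, so new z* = 243 + (4)·(4) = 243 + 16 = 259.

259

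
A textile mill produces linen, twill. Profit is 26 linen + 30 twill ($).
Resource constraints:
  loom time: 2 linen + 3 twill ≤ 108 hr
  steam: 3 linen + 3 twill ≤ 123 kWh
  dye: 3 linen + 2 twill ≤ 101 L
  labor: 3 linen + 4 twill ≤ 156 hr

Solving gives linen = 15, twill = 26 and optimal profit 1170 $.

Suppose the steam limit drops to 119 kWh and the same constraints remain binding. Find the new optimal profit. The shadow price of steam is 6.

1146

Δb = -4, so new z* = 1170 + (6)·(-4) = 1170 − 24 = 1146.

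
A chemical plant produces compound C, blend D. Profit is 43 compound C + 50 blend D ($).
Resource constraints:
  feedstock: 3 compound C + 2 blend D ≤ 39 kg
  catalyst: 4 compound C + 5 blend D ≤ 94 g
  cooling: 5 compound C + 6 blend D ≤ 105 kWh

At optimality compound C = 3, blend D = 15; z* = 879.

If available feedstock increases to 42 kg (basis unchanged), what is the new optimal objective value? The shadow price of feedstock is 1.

882

Δb = 3, so new z* = 879 + (1)·(3) = 879 + 3 = 882.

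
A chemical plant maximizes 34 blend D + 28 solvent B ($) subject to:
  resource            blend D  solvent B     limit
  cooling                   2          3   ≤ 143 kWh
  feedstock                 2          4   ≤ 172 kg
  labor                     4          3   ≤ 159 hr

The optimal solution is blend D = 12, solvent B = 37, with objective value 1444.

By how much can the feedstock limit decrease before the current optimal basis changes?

Binding constraints: feedstock, labor. The basis is B = [[2,4],[4,3]] with det -10.
Per unit decrease in feedstock, x* moves by d = (0.3, -0.4).
The basis stays optimal until solvent B reaches 0; allowable decrease = 92.5 kg.

92.5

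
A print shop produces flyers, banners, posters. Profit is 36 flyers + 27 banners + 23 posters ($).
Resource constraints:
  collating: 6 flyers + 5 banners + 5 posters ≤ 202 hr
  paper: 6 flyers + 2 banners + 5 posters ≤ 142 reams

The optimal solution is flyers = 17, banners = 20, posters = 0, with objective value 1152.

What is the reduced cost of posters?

At the optimum: collating uses 202 of 202 (binding); paper uses 142 of 142 (binding).
The binding rows give the dual system: 6·y_collating + 6·y_paper = 36 and 5·y_collating + 2·y_paper = 27.
This yields shadow prices y_collating = 5, y_paper = 1.
Reduced cost of posters: c₃ − yᵀa₃ = 23 − (5·5 + 1·5) = 23 − 30 = -7.

-7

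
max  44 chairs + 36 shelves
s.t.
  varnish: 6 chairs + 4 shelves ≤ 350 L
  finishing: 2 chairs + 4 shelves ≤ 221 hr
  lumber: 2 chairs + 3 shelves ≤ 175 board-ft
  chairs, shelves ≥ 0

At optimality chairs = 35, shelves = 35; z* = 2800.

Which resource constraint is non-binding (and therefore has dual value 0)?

varnish: 350/350 (binding)
finishing: 210/221 (slack 11)
lumber: 175/175 (binding)
By complementary slackness, a constraint with positive slack has shadow price 0 → finishing.

finishing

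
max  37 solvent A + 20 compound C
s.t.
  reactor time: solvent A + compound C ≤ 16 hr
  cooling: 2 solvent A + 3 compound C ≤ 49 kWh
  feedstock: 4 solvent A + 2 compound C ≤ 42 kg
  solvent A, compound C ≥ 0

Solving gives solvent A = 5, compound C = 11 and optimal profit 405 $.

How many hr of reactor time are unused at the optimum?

0

reactor time used = 1·5 + 1·11 = 16; slack = 16 − 16 = 0.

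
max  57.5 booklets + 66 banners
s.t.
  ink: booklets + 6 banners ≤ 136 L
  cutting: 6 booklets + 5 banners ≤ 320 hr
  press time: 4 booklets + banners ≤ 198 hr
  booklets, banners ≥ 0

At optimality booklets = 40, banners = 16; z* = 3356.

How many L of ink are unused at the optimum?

ink used = 1·40 + 6·16 = 136; slack = 136 − 136 = 0.

0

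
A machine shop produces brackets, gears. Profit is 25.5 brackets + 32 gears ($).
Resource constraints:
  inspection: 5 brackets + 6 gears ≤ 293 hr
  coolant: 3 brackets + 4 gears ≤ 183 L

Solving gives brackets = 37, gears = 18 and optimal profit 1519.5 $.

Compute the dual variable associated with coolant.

3.5

Check each constraint at x*: inspection 293/293 (tight); coolant 183/183 (tight).
Dual feasibility on the basic columns requires 5·y_inspection + 3·y_coolant = 25.5, 6·y_inspection + 4·y_coolant = 32.
Solving: y_inspection = 3, y_coolant = 3.5.
Shadow price of coolant = 3.5.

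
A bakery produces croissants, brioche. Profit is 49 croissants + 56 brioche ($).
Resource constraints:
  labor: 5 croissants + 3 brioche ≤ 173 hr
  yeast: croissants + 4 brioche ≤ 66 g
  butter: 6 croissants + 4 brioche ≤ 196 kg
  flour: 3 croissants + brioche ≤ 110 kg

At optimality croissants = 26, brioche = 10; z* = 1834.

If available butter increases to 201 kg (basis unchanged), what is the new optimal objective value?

1869

Binding: yeast and butter. Non-binding: labor (13 unused), flour (22 unused).
By complementary slackness, y = 0 for the non-binding constraints.
From A_Bᵀ y = c: 1·y_yeast + 6·y_butter = 49; 4·y_yeast + 4·y_butter = 56.
→ y_yeast = 7 and y_butter = 7.
Δz = y_butter·Δb = 7 × (5) = 35, so new z* = 1834 + 35 = 1869.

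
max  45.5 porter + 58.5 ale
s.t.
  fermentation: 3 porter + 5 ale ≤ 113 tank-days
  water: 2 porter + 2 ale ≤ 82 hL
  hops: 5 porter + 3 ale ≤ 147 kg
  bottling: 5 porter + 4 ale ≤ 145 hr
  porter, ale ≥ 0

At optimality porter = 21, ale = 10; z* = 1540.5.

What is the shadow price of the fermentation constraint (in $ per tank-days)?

Check each constraint at x*: fermentation 113/113 (tight); water 62/82 (slack 20); hops 135/147 (slack 12); bottling 145/145 (tight).
Slack constraints have shadow price 0 (complementary slackness).
From A_Bᵀ y = c: 3·y_fermentation + 5·y_bottling = 45.5; 5·y_fermentation + 4·y_bottling = 58.5.
This yields shadow prices y_fermentation = 8.5, y_bottling = 4.
Shadow price of fermentation = 8.5.

8.5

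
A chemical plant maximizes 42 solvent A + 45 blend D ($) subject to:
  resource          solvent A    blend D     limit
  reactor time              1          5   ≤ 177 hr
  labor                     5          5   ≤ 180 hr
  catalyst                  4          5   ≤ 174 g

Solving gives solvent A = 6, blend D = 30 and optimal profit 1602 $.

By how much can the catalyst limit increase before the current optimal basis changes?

5.25

Binding constraints: labor, catalyst. The basis is B = [[5,5],[4,5]] with det 5.
Per unit increase in catalyst, x* moves by d = (-1, 1).
The basis stays optimal until reactor time becomes binding; allowable increase = 5.25 g.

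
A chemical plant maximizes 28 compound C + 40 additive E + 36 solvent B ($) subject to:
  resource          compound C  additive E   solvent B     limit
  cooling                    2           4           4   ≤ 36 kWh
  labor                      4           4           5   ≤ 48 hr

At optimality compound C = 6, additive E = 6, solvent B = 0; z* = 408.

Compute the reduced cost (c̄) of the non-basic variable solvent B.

Check each constraint at x*: cooling 36/36 (tight); labor 48/48 (tight).
From A_Bᵀ y = c: 2·y_cooling + 4·y_labor = 28; 4·y_cooling + 4·y_labor = 40.
This yields shadow prices y_cooling = 6, y_labor = 4.
Reduced cost of solvent B: c₃ − yᵀa₃ = 36 − (6·4 + 4·5) = 36 − 44 = -8.

-8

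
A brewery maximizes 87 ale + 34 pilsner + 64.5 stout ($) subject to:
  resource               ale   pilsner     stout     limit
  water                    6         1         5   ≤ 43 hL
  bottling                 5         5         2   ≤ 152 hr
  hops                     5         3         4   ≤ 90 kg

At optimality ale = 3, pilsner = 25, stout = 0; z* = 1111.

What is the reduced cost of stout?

-6.5

Check each constraint at x*: water 43/43 (tight); bottling 140/152 (slack 12); hops 90/90 (tight).
Since bottling is not tight, its dual is 0.
From A_Bᵀ y = c: 6·y_water + 5·y_hops = 87; 1·y_water + 3·y_hops = 34.
Solving: y_water = 7, y_hops = 9.
Reduced cost of stout: c₃ − yᵀa₃ = 64.5 − (7·5 + 9·4) = 64.5 − 71 = -6.5.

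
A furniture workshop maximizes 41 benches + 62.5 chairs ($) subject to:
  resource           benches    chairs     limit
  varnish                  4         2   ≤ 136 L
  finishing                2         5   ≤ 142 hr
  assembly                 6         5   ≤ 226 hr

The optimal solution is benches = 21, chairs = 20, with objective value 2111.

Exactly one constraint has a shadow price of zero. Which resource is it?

varnish

varnish: 124/136 (slack 12)
finishing: 142/142 (binding)
assembly: 226/226 (binding)
By complementary slackness, a constraint with positive slack has shadow price 0 → varnish.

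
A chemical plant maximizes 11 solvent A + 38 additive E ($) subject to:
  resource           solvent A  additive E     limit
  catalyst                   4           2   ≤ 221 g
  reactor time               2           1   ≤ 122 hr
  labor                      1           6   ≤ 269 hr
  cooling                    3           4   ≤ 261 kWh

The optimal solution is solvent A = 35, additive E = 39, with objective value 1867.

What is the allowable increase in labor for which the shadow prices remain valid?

Binding constraints: labor, cooling. The basis is B = [[1,6],[3,4]] with det -14.
Per unit increase in labor, x* moves by d = (-0.2857, 0.2143).
The basis stays optimal until solvent A reaches 0; allowable increase = 122.5 hr.

122.5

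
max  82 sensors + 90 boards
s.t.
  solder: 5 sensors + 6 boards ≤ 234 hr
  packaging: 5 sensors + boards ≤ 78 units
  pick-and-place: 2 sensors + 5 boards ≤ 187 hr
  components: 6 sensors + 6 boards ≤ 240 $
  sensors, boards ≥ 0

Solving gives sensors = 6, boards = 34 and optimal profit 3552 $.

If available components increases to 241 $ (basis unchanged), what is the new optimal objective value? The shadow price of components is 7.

3559

Δb = 1, so new z* = 3552 + (7)·(1) = 3552 + 7 = 3559.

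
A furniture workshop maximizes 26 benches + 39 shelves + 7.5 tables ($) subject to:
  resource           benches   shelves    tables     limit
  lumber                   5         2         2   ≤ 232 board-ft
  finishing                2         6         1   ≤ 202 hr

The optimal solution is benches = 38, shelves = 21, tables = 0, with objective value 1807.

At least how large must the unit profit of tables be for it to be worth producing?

11.5

Check each constraint at x*: lumber 232/232 (tight); finishing 202/202 (tight).
From A_Bᵀ y = c: 5·y_lumber + 2·y_finishing = 26; 2·y_lumber + 6·y_finishing = 39.
This yields shadow prices y_lumber = 3, y_finishing = 5.5.
tables enters the basis when its profit ≥ yᵀa₃ = 3·2 + 5.5·1 = 11.5.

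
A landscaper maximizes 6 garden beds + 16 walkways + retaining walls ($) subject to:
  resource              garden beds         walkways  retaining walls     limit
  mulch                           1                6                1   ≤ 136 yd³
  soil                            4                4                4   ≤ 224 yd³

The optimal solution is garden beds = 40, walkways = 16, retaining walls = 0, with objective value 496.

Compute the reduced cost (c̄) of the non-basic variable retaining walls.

-5

At the optimum: mulch uses 136 of 136 (binding); soil uses 224 of 224 (binding).
From A_Bᵀ y = c: 1·y_mulch + 4·y_soil = 6; 6·y_mulch + 4·y_soil = 16.
This yields shadow prices y_mulch = 2, y_soil = 1.
Reduced cost of retaining walls: c₃ − yᵀa₃ = 1 − (2·1 + 1·4) = 1 − 6 = -5.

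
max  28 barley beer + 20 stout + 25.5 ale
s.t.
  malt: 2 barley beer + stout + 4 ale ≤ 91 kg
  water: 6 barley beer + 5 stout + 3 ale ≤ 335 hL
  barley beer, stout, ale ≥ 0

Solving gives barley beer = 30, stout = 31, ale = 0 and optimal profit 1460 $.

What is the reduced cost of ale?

Check each constraint at x*: malt 91/91 (tight); water 335/335 (tight).
From A_Bᵀ y = c: 2·y_malt + 6·y_water = 28; 1·y_malt + 5·y_water = 20.
This yields shadow prices y_malt = 5, y_water = 3.
Reduced cost of ale: c₃ − yᵀa₃ = 25.5 − (5·4 + 3·3) = 25.5 − 29 = -3.5.

-3.5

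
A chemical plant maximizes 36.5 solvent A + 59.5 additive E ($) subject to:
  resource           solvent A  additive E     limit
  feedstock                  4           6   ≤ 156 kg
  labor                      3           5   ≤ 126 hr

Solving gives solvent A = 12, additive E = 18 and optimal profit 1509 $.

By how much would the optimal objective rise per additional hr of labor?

9.5

Check each constraint at x*: feedstock 156/156 (tight); labor 126/126 (tight).
From A_Bᵀ y = c: 4·y_feedstock + 3·y_labor = 36.5; 6·y_feedstock + 5·y_labor = 59.5.
This yields shadow prices y_feedstock = 2, y_labor = 9.5.
Shadow price of labor = 9.5.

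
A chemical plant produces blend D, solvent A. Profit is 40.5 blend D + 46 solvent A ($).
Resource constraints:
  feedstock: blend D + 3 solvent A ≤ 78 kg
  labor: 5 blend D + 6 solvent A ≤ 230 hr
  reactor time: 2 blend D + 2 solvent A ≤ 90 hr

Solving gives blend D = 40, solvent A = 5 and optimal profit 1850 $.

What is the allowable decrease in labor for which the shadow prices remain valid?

Binding constraints: labor, reactor time. The basis is B = [[5,6],[2,2]] with det -2.
Per unit decrease in labor, x* moves by d = (1, -1).
The basis stays optimal until solvent A reaches 0; allowable decrease = 5 hr.

5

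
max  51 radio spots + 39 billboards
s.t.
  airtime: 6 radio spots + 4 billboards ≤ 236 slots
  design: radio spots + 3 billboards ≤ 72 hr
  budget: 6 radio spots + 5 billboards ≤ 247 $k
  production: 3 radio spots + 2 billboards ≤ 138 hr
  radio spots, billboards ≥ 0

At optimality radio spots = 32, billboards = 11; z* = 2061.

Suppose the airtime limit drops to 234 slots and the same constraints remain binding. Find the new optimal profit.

2054

At the optimum: airtime uses 236 of 236 (binding); design uses 65 of 72 (slack = 7); budget uses 247 of 247 (binding); production uses 118 of 138 (slack = 20).
Slack constraints have shadow price 0 (complementary slackness).
The binding rows give the dual system: 6·y_airtime + 6·y_budget = 51 and 4·y_airtime + 5·y_budget = 39.
Solving: y_airtime = 3.5, y_budget = 5.
Δz = y_airtime·Δb = 3.5 × (-2) = -7, so new z* = 2061 − 7 = 2054.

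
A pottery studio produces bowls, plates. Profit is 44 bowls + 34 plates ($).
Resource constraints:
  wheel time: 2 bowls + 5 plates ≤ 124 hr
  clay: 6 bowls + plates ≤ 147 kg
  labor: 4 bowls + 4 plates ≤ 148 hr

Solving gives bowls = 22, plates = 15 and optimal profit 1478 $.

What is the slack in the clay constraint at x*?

0

clay used = 6·22 + 1·15 = 147; slack = 147 − 147 = 0.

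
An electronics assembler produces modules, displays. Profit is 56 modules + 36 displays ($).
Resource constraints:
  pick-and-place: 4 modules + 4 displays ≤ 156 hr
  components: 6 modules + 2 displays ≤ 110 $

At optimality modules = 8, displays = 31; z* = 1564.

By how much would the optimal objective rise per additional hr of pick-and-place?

6.5

Check each constraint at x*: pick-and-place 156/156 (tight); components 110/110 (tight).
The binding rows give the dual system: 4·y_pick-and-place + 6·y_components = 56 and 4·y_pick-and-place + 2·y_components = 36.
→ y_pick-and-place = 6.5 and y_components = 5.
Shadow price of pick-and-place = 6.5.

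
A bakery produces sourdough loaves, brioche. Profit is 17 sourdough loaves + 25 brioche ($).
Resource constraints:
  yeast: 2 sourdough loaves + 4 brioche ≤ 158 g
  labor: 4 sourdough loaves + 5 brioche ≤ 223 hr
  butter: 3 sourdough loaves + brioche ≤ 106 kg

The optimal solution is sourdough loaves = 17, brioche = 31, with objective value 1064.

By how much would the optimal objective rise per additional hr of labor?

3

At the optimum: yeast uses 158 of 158 (binding); labor uses 223 of 223 (binding); butter uses 82 of 106 (slack = 24).
Slack constraints have shadow price 0 (complementary slackness).
Dual feasibility on the basic columns requires 2·y_yeast + 4·y_labor = 17, 4·y_yeast + 5·y_labor = 25.
This yields shadow prices y_yeast = 2.5, y_labor = 3.
Shadow price of labor = 3.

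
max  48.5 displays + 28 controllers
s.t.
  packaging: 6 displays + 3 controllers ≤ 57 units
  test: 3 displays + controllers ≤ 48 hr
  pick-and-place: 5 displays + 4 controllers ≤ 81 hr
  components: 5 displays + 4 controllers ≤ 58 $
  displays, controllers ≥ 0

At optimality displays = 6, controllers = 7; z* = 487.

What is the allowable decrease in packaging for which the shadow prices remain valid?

Binding constraints: packaging, components. The basis is B = [[6,3],[5,4]] with det 9.
Per unit decrease in packaging, x* moves by d = (-0.4444, 0.5556).
The basis stays optimal until displays reaches 0; allowable decrease = 13.5 units.

13.5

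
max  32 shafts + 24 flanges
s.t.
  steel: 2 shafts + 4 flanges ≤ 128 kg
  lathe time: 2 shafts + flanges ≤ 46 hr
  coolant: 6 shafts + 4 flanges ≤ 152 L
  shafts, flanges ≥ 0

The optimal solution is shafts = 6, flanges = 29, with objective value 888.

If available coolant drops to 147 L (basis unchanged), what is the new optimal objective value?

863

At the optimum: steel uses 128 of 128 (binding); lathe time uses 41 of 46 (slack = 5); coolant uses 152 of 152 (binding).
Since lathe time is not tight, its dual is 0.
The binding rows give the dual system: 2·y_steel + 6·y_coolant = 32 and 4·y_steel + 4·y_coolant = 24.
Solving: y_steel = 1, y_coolant = 5.
Δz = y_coolant·Δb = 5 × (-5) = -25, so new z* = 888 − 25 = 863.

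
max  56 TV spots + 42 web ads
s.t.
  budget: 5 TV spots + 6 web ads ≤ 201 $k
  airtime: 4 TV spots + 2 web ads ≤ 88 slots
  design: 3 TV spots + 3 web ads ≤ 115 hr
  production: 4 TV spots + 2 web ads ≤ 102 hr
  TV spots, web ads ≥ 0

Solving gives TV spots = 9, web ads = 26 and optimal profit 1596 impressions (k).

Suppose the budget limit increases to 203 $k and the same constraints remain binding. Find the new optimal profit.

Binding: budget and airtime. Non-binding: design (10 unused), production (14 unused).
Since design, production are not tight, their duals are 0.
Dual feasibility on the basic columns requires 5·y_budget + 4·y_airtime = 56, 6·y_budget + 2·y_airtime = 42.
This yields shadow prices y_budget = 4, y_airtime = 9.
Δz = y_budget·Δb = 4 × (2) = 8, so new z* = 1596 + 8 = 1604.

1604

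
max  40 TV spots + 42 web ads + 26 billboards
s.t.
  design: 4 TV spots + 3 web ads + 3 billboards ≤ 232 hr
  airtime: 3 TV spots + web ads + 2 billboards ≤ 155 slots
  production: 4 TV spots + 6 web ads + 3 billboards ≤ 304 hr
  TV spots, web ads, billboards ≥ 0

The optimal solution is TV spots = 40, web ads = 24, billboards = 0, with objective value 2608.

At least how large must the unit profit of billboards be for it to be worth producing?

Binding: design and production. Non-binding: airtime (11 unused).
By complementary slackness, y = 0 for the non-binding constraint.
The binding rows give the dual system: 4·y_design + 4·y_production = 40 and 3·y_design + 6·y_production = 42.
→ y_design = 6 and y_production = 4.
billboards enters the basis when its profit ≥ yᵀa₃ = 6·3 + 4·3 = 30.

30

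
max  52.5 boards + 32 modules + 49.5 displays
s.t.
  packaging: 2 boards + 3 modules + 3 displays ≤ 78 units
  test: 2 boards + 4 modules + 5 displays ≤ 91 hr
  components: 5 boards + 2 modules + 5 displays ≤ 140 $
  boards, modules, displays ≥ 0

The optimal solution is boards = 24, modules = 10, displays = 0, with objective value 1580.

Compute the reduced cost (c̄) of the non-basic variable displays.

Check each constraint at x*: packaging 78/78 (tight); test 88/91 (slack 3); components 140/140 (tight).
Slack constraints have shadow price 0 (complementary slackness).
The binding rows give the dual system: 2·y_packaging + 5·y_components = 52.5 and 3·y_packaging + 2·y_components = 32.
Solving: y_packaging = 5, y_components = 8.5.
Reduced cost of displays: c₃ − yᵀa₃ = 49.5 − (5·3 + 8.5·5) = 49.5 − 57.5 = -8.

-8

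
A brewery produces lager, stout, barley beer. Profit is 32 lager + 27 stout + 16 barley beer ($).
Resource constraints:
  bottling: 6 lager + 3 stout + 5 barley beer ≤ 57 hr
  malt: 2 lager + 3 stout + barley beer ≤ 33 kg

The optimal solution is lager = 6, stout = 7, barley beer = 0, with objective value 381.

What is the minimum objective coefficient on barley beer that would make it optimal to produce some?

23

At the optimum: bottling uses 57 of 57 (binding); malt uses 33 of 33 (binding).
Dual feasibility on the basic columns requires 6·y_bottling + 2·y_malt = 32, 3·y_bottling + 3·y_malt = 27.
→ y_bottling = 3.5 and y_malt = 5.5.
barley beer enters the basis when its profit ≥ yᵀa₃ = 3.5·5 + 5.5·1 = 23.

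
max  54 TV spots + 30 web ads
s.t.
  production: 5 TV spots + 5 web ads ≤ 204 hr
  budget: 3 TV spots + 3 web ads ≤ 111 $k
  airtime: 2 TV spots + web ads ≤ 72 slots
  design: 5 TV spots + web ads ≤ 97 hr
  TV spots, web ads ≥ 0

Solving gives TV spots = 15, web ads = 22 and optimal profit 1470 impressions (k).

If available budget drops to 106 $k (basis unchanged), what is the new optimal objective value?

Binding: budget and design. Non-binding: production (19 unused), airtime (20 unused).
By complementary slackness, y = 0 for the non-binding constraints.
From A_Bᵀ y = c: 3·y_budget + 5·y_design = 54; 3·y_budget + 1·y_design = 30.
Solving: y_budget = 8, y_design = 6.
Δz = y_budget·Δb = 8 × (-5) = -40, so new z* = 1470 − 40 = 1430.

1430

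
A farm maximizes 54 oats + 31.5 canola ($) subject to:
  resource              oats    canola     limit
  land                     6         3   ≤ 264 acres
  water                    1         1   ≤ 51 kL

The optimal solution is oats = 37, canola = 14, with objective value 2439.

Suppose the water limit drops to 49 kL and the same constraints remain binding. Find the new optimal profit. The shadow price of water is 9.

2421

Δb = -2, so new z* = 2439 + (9)·(-2) = 2439 − 18 = 2421.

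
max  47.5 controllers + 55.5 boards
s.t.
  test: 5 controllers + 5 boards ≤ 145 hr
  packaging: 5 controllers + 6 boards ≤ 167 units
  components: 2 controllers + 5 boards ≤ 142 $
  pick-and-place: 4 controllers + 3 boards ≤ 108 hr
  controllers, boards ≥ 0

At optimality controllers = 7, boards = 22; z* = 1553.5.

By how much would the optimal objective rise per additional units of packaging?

8

At the optimum: test uses 145 of 145 (binding); packaging uses 167 of 167 (binding); components uses 124 of 142 (slack = 18); pick-and-place uses 94 of 108 (slack = 14).
Slack constraints have shadow price 0 (complementary slackness).
From A_Bᵀ y = c: 5·y_test + 5·y_packaging = 47.5; 5·y_test + 6·y_packaging = 55.5.
→ y_test = 1.5 and y_packaging = 8.
Shadow price of packaging = 8.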